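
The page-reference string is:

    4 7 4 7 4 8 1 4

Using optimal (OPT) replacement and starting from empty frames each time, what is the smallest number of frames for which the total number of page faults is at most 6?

2

f=1: 8 faults
f=2: 4 faults
f=3: 4 faults
f=4: 4 faults
Smallest f with faults ≤ 6 is 2.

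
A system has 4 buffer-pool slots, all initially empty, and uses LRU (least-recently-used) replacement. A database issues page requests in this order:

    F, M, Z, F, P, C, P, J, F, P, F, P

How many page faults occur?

6

F -> miss, frames (F)
M -> miss, frames (F M)
Z -> miss, frames (F M Z)
F -> hit
P -> miss, frames (M Z F P)
C -> miss, evict M, frames (Z F P C)
P -> hit
J -> miss, evict Z, frames (F C P J)
F -> hit
P -> hit
F -> hit
P -> hit
Page faults: 6.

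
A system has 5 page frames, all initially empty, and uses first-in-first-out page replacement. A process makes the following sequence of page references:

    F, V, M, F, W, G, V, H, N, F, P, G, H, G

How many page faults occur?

9

F → fault, frames {F}
V → fault, frames {F,V}
M → fault, frames {F,V,M}
F → hit
W → fault, frames {F,V,M,W}
G → fault, frames {F,V,M,W,G}
V → hit
H → fault, evict F, frames {V,M,W,G,H}
N → fault, evict V, frames {M,W,G,H,N}
F → fault, evict M, frames {W,G,H,N,F}
P → fault, evict W, frames {G,H,N,F,P}
G → hit
H → hit
G → hit
Page faults: 9.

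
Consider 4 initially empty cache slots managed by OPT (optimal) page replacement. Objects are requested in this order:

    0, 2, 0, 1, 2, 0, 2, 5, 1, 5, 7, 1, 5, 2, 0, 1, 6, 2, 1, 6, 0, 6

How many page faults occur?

7

0 → miss, frames {0}
2 → miss, frames {0,2}
0 → hit
1 → miss, frames {0,2,1}
2 → hit
0 → hit
2 → hit
5 → miss, frames {0,2,1,5}
1 → hit
5 → hit
7 → miss, evict 0, frames {2,1,5,7}
1 → hit
5 → hit
2 → hit
0 → miss, evict 7, frames {2,1,5,0}
1 → hit
6 → miss, evict 5, frames {2,1,0,6}
2 → hit
1 → hit
6 → hit
0 → hit
6 → hit
Page faults: 7.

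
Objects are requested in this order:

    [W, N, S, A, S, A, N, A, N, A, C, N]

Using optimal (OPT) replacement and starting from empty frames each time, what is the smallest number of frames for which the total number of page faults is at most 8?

f=1: 12 faults
f=2: 6 faults
f=3: 5 faults
f=4: 5 faults
f=5: 5 faults
Smallest f with faults ≤ 8 is 2.

2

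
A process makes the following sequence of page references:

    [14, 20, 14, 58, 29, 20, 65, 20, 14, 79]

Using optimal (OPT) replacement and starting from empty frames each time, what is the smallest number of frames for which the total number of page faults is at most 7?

f=1: 10 faults
f=2: 7 faults
f=3: 6 faults
f=4: 6 faults
f=5: 6 faults
f=6: 6 faults
Smallest f with faults ≤ 7 is 2.

2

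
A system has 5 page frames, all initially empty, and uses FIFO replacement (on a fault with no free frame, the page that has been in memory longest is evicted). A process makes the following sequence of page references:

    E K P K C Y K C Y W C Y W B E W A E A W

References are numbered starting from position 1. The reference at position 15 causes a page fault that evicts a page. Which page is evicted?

pos 1: E -> miss, frames {E}
pos 2: K -> miss, frames {E,K}
pos 3: P -> miss, frames {E,K,P}
pos 4: K -> hit
pos 5: C -> miss, frames {E,K,P,C}
pos 6: Y -> miss, frames {E,K,P,C,Y}
pos 7: K -> hit
pos 8: C -> hit
pos 9: Y -> hit
pos 10: W -> miss, evict E, frames {K,P,C,Y,W}
pos 11: C -> hit
pos 12: Y -> hit
pos 13: W -> hit
pos 14: B -> miss, evict K, frames {P,C,Y,W,B}
pos 15: E -> miss, evict P, frames {C,Y,W,B,E}
At position 15, page P is evicted.

P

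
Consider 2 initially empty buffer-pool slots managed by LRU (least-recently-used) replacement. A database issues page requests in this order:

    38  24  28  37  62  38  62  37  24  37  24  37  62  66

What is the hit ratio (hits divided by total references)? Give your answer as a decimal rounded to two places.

38: fault, frames [38]
24: fault, frames [38, 24]
28: fault, evict 38, frames [24, 28]
37: fault, evict 24, frames [28, 37]
62: fault, evict 28, frames [37, 62]
38: fault, evict 37, frames [62, 38]
62: hit
37: fault, evict 38, frames [62, 37]
24: fault, evict 62, frames [37, 24]
37: hit
24: hit
37: hit
62: fault, evict 24, frames [37, 62]
66: fault, evict 37, frames [62, 66]
Hits: 4 of 14 references → 4/14 = 0.2857.

0.29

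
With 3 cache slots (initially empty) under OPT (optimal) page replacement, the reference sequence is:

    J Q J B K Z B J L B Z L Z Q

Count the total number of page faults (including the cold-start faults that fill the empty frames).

J → fault, frames {J}
Q → fault, frames {J,Q}
J → hit
B → fault, frames {J,Q,B}
K → fault, evict Q, frames {J,B,K}
Z → fault, evict K, frames {J,B,Z}
B → hit
J → hit
L → fault, evict J, frames {B,Z,L}
B → hit
Z → hit
L → hit
Z → hit
Q → fault, evict L, frames {B,Z,Q}
Page faults: 7.

7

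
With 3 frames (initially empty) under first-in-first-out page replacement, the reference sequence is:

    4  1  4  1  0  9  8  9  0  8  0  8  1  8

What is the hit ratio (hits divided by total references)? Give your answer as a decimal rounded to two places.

0.57

4 -> fault, frames {4}
1 -> fault, frames {4,1}
4 -> hit
1 -> hit
0 -> fault, frames {4,1,0}
9 -> fault, evict 4, frames {1,0,9}
8 -> fault, evict 1, frames {0,9,8}
9 -> hit
0 -> hit
8 -> hit
0 -> hit
8 -> hit
1 -> fault, evict 0, frames {9,8,1}
8 -> hit
Hits: 8 of 14 references → 8/14 = 0.5714.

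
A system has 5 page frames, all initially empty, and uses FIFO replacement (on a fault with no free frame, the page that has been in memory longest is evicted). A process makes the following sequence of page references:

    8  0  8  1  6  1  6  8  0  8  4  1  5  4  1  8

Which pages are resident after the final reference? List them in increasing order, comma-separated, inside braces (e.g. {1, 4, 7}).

8 → miss, frames (8)
0 → miss, frames (8 0)
8 → hit
1 → miss, frames (8 0 1)
6 → miss, frames (8 0 1 6)
1 → hit
6 → hit
8 → hit
0 → hit
8 → hit
4 → miss, frames (8 0 1 6 4)
1 → hit
5 → miss, evict 8, frames (0 1 6 4 5)
4 → hit
1 → hit
8 → miss, evict 0, frames (1 6 4 5 8)

{1, 4, 5, 6, 8}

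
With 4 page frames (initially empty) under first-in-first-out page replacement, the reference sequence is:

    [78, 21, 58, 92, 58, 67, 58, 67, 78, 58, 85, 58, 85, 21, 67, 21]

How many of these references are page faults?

78: fault, frames (78)
21: fault, frames (78 21)
58: fault, frames (78 21 58)
92: fault, frames (78 21 58 92)
58: hit
67: fault, evict 78, frames (21 58 92 67)
58: hit
67: hit
78: fault, evict 21, frames (58 92 67 78)
58: hit
85: fault, evict 58, frames (92 67 78 85)
58: fault, evict 92, frames (67 78 85 58)
85: hit
21: fault, evict 67, frames (78 85 58 21)
67: fault, evict 78, frames (85 58 21 67)
21: hit
Page faults: 10.

10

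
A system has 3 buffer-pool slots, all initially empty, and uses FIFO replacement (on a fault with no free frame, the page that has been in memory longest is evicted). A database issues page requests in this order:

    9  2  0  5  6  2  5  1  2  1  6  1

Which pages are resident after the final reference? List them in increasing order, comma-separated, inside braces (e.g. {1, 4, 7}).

{1, 2, 6}

9: fault, frames (9)
2: fault, frames (9 2)
0: fault, frames (9 2 0)
5: fault, evict 9, frames (2 0 5)
6: fault, evict 2, frames (0 5 6)
2: fault, evict 0, frames (5 6 2)
5: hit
1: fault, evict 5, frames (6 2 1)
2: hit
1: hit
6: hit
1: hit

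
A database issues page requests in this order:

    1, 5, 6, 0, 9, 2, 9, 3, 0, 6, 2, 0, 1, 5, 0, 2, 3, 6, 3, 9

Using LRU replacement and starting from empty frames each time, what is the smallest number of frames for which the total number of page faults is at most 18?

2

f=1: 20 faults
f=2: 18 faults
f=3: 16 faults
f=4: 14 faults
f=5: 12 faults
f=6: 10 faults
f=7: 7 faults
Smallest f with faults ≤ 18 is 2.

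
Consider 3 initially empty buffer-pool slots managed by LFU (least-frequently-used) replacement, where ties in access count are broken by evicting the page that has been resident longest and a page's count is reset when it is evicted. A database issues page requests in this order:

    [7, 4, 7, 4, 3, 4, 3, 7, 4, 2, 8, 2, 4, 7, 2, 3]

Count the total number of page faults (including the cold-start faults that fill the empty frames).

7: fault, frames {7}
4: fault, frames {7,4}
7: hit
4: hit
3: fault, frames {7,4,3}
4: hit
3: hit
7: hit
4: hit
2: fault, evict 3, frames {7,4,2}
8: fault, evict 2, frames {7,4,8}
2: fault, evict 8, frames {7,4,2}
4: hit
7: hit
2: hit
3: fault, evict 2, frames {7,4,3}
Page faults: 7.

7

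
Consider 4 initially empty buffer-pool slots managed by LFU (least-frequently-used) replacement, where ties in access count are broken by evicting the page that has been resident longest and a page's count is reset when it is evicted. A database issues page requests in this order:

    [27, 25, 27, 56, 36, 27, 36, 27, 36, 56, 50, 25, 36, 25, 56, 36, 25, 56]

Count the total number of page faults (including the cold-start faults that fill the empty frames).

27 → fault, frames {27}
25 → fault, frames {27,25}
27 → hit
56 → fault, frames {27,25,56}
36 → fault, frames {27,25,56,36}
27 → hit
36 → hit
27 → hit
36 → hit
56 → hit
50 → fault, evict 25, frames {27,56,36,50}
25 → fault, evict 50, frames {27,56,36,25}
36 → hit
25 → hit
56 → hit
36 → hit
25 → hit
56 → hit
Page faults: 6.

6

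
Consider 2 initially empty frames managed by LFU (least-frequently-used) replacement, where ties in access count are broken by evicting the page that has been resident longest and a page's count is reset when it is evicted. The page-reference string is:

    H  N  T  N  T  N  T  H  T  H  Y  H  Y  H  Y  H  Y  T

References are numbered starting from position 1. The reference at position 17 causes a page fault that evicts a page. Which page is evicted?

pos 1: H: fault, frames [H]
pos 2: N: fault, frames [H, N]
pos 3: T: fault, evict H, frames [N, T]
pos 4: N: hit
pos 5: T: hit
pos 6: N: hit
pos 7: T: hit
pos 8: H: fault, evict N, frames [T, H]
pos 9: T: hit
pos 10: H: hit
pos 11: Y: fault, evict H, frames [T, Y]
pos 12: H: fault, evict Y, frames [T, H]
pos 13: Y: fault, evict H, frames [T, Y]
pos 14: H: fault, evict Y, frames [T, H]
pos 15: Y: fault, evict H, frames [T, Y]
pos 16: H: fault, evict Y, frames [T, H]
pos 17: Y: fault, evict H, frames [T, Y]
At position 17, page H is evicted.

H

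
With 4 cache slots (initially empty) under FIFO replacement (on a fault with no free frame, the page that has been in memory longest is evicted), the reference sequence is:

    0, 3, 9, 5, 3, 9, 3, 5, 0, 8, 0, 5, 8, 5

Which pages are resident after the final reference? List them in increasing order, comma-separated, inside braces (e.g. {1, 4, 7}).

{0, 5, 8, 9}

0: fault, frames [0]
3: fault, frames [0, 3]
9: fault, frames [0, 3, 9]
5: fault, frames [0, 3, 9, 5]
3: hit
9: hit
3: hit
5: hit
0: hit
8: fault, evict 0, frames [3, 9, 5, 8]
0: fault, evict 3, frames [9, 5, 8, 0]
5: hit
8: hit
5: hit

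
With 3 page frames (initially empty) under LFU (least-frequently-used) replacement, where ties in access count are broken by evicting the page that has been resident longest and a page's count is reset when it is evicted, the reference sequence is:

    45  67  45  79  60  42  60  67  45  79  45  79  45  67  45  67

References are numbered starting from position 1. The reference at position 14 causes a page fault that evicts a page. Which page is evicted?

pos 1: 45 → fault, frames {45}
pos 2: 67 → fault, frames {45,67}
pos 3: 45 → hit
pos 4: 79 → fault, frames {45,67,79}
pos 5: 60 → fault, evict 67, frames {45,79,60}
pos 6: 42 → fault, evict 79, frames {45,60,42}
pos 7: 60 → hit
pos 8: 67 → fault, evict 42, frames {45,60,67}
pos 9: 45 → hit
pos 10: 79 → fault, evict 67, frames {45,60,79}
pos 11: 45 → hit
pos 12: 79 → hit
pos 13: 45 → hit
pos 14: 67 → fault, evict 60, frames {45,79,67}
At position 14, page 60 is evicted.

60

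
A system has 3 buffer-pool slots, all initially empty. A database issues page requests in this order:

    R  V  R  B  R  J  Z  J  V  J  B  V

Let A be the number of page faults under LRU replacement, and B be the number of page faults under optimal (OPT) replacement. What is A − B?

1

Under LRU: F F . F . F F . F . F . → 7 faults.
Under OPT: F F . F . F F . . . F . → 6 faults.
A − B = 7 − 6 = 1.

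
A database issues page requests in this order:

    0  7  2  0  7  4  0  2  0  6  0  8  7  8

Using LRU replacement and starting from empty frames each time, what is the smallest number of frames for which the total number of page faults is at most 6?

f=1: 14 faults
f=2: 11 faults
f=3: 8 faults
f=4: 7 faults
f=5: 7 faults
f=6: 6 faults
Smallest f with faults ≤ 6 is 6.

6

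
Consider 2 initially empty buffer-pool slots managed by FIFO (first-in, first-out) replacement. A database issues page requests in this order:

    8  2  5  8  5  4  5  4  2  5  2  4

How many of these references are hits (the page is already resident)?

8 -> miss, frames {8}
2 -> miss, frames {8,2}
5 -> miss, evict 8, frames {2,5}
8 -> miss, evict 2, frames {5,8}
5 -> hit
4 -> miss, evict 5, frames {8,4}
5 -> miss, evict 8, frames {4,5}
4 -> hit
2 -> miss, evict 4, frames {5,2}
5 -> hit
2 -> hit
4 -> miss, evict 5, frames {2,4}
Hits: 4.

4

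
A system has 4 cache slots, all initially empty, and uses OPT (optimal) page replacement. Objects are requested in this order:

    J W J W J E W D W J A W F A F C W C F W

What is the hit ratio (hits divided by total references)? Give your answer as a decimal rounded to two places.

0.65

J -> miss, frames (J)
W -> miss, frames (J W)
J -> hit
W -> hit
J -> hit
E -> miss, frames (J W E)
W -> hit
D -> miss, frames (J W E D)
W -> hit
J -> hit
A -> miss, evict D, frames (J W E A)
W -> hit
F -> miss, evict E, frames (J W A F)
A -> hit
F -> hit
C -> miss, evict A, frames (J W F C)
W -> hit
C -> hit
F -> hit
W -> hit
Hits: 13 of 20 references → 13/20 = 0.6500.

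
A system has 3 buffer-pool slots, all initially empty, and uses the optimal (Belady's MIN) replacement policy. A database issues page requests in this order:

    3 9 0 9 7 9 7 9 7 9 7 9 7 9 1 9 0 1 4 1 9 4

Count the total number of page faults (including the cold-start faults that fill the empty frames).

6

3: miss, frames (3)
9: miss, frames (3 9)
0: miss, frames (3 9 0)
9: hit
7: miss, evict 3, frames (9 0 7)
9: hit
7: hit
9: hit
7: hit
9: hit
7: hit
9: hit
7: hit
9: hit
1: miss, evict 7, frames (9 0 1)
9: hit
0: hit
1: hit
4: miss, evict 0, frames (9 1 4)
1: hit
9: hit
4: hit
Page faults: 6.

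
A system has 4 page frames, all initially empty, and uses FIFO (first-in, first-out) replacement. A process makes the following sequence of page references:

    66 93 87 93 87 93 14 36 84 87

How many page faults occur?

66: miss, frames [66]
93: miss, frames [66, 93]
87: miss, frames [66, 93, 87]
93: hit
87: hit
93: hit
14: miss, frames [66, 93, 87, 14]
36: miss, evict 66, frames [93, 87, 14, 36]
84: miss, evict 93, frames [87, 14, 36, 84]
87: hit
Page faults: 6.

6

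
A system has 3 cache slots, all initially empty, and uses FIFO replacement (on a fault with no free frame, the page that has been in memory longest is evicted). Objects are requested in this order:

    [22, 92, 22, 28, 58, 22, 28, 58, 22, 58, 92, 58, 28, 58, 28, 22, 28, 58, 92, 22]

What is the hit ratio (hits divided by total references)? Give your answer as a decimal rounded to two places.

0.50

22 -> miss, frames [22]
92 -> miss, frames [22, 92]
22 -> hit
28 -> miss, frames [22, 92, 28]
58 -> miss, evict 22, frames [92, 28, 58]
22 -> miss, evict 92, frames [28, 58, 22]
28 -> hit
58 -> hit
22 -> hit
58 -> hit
92 -> miss, evict 28, frames [58, 22, 92]
58 -> hit
28 -> miss, evict 58, frames [22, 92, 28]
58 -> miss, evict 22, frames [92, 28, 58]
28 -> hit
22 -> miss, evict 92, frames [28, 58, 22]
28 -> hit
58 -> hit
92 -> miss, evict 28, frames [58, 22, 92]
22 -> hit
Hits: 10 of 20 references → 10/20 = 0.5000.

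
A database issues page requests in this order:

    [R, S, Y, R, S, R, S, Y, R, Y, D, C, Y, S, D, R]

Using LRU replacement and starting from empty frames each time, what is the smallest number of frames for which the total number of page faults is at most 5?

5

f=1: 16 faults
f=2: 13 faults
f=3: 8 faults
f=4: 7 faults
f=5: 5 faults
Smallest f with faults ≤ 5 is 5.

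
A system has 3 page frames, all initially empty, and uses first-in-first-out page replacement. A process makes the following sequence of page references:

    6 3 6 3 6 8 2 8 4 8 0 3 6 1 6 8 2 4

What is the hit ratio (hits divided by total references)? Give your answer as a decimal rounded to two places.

6 -> miss, frames (6)
3 -> miss, frames (6 3)
6 -> hit
3 -> hit
6 -> hit
8 -> miss, frames (6 3 8)
2 -> miss, evict 6, frames (3 8 2)
8 -> hit
4 -> miss, evict 3, frames (8 2 4)
8 -> hit
0 -> miss, evict 8, frames (2 4 0)
3 -> miss, evict 2, frames (4 0 3)
6 -> miss, evict 4, frames (0 3 6)
1 -> miss, evict 0, frames (3 6 1)
6 -> hit
8 -> miss, evict 3, frames (6 1 8)
2 -> miss, evict 6, frames (1 8 2)
4 -> miss, evict 1, frames (8 2 4)
Hits: 6 of 18 references → 6/18 = 0.3333.

0.33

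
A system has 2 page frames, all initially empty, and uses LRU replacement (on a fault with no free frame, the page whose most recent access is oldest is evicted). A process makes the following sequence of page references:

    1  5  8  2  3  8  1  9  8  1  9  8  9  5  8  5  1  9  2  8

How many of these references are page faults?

18

1: miss, frames {1}
5: miss, frames {1,5}
8: miss, evict 1, frames {5,8}
2: miss, evict 5, frames {8,2}
3: miss, evict 8, frames {2,3}
8: miss, evict 2, frames {3,8}
1: miss, evict 3, frames {8,1}
9: miss, evict 8, frames {1,9}
8: miss, evict 1, frames {9,8}
1: miss, evict 9, frames {8,1}
9: miss, evict 8, frames {1,9}
8: miss, evict 1, frames {9,8}
9: hit
5: miss, evict 8, frames {9,5}
8: miss, evict 9, frames {5,8}
5: hit
1: miss, evict 8, frames {5,1}
9: miss, evict 5, frames {1,9}
2: miss, evict 1, frames {9,2}
8: miss, evict 9, frames {2,8}
Page faults: 18.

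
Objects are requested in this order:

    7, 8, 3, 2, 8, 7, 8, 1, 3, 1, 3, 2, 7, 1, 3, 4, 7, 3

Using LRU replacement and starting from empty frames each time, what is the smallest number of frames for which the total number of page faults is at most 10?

4

f=1: 18 faults
f=2: 15 faults
f=3: 13 faults
f=4: 9 faults
f=5: 6 faults
f=6: 6 faults
Smallest f with faults ≤ 10 is 4.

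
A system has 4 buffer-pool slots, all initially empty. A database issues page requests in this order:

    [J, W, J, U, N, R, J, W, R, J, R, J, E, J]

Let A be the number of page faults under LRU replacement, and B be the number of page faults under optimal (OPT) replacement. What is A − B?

1

Under LRU: F F . F F F . F . . . . F . → 7 faults.
Under OPT: F F . F F F . . . . . . F . → 6 faults.
A − B = 7 − 6 = 1.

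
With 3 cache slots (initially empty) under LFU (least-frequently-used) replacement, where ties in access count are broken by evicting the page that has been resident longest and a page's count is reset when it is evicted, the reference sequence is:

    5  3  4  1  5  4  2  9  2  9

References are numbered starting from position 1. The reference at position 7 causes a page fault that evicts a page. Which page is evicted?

1

pos 1: 5: miss, frames [5]
pos 2: 3: miss, frames [5, 3]
pos 3: 4: miss, frames [5, 3, 4]
pos 4: 1: miss, evict 5, frames [3, 4, 1]
pos 5: 5: miss, evict 3, frames [4, 1, 5]
pos 6: 4: hit
pos 7: 2: miss, evict 1, frames [4, 5, 2]
At position 7, page 1 is evicted.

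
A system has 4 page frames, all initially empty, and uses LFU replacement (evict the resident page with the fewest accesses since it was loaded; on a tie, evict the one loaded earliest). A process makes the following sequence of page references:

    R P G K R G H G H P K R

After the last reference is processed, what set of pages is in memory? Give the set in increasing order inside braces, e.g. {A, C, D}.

R: miss, frames {R}
P: miss, frames {R,P}
G: miss, frames {R,P,G}
K: miss, frames {R,P,G,K}
R: hit
G: hit
H: miss, evict P, frames {R,G,K,H}
G: hit
H: hit
P: miss, evict K, frames {R,G,H,P}
K: miss, evict P, frames {R,G,H,K}
R: hit

{G, H, K, R}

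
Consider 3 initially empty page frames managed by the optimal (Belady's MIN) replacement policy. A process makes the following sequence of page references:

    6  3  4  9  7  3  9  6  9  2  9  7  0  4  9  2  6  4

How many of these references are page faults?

10

6 → miss, frames [6]
3 → miss, frames [6, 3]
4 → miss, frames [6, 3, 4]
9 → miss, evict 4, frames [6, 3, 9]
7 → miss, evict 6, frames [3, 9, 7]
3 → hit
9 → hit
6 → miss, evict 3, frames [9, 7, 6]
9 → hit
2 → miss, evict 6, frames [9, 7, 2]
9 → hit
7 → hit
0 → miss, evict 7, frames [9, 2, 0]
4 → miss, evict 0, frames [9, 2, 4]
9 → hit
2 → hit
6 → miss, evict 2, frames [9, 4, 6]
4 → hit
Page faults: 10.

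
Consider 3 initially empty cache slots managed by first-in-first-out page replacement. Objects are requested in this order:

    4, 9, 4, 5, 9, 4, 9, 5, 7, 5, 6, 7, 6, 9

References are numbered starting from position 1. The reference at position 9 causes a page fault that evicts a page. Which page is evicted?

4

pos 1: 4 → fault, frames (4)
pos 2: 9 → fault, frames (4 9)
pos 3: 4 → hit
pos 4: 5 → fault, frames (4 9 5)
pos 5: 9 → hit
pos 6: 4 → hit
pos 7: 9 → hit
pos 8: 5 → hit
pos 9: 7 → fault, evict 4, frames (9 5 7)
At position 9, page 4 is evicted.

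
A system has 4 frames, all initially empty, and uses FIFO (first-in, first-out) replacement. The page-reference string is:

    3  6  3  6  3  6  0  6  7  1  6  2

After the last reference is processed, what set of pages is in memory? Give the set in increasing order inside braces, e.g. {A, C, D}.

{0, 1, 2, 7}

3 → miss, frames [3]
6 → miss, frames [3, 6]
3 → hit
6 → hit
3 → hit
6 → hit
0 → miss, frames [3, 6, 0]
6 → hit
7 → miss, frames [3, 6, 0, 7]
1 → miss, evict 3, frames [6, 0, 7, 1]
6 → hit
2 → miss, evict 6, frames [0, 7, 1, 2]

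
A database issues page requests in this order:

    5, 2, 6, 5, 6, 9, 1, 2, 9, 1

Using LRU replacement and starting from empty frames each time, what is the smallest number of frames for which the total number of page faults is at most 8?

f=1: 10 faults
f=2: 9 faults
f=3: 6 faults
f=4: 6 faults
f=5: 5 faults
Smallest f with faults ≤ 8 is 3.

3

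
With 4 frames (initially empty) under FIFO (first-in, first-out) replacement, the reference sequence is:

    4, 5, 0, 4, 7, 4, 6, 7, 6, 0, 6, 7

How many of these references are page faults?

4: fault, frames {4}
5: fault, frames {4,5}
0: fault, frames {4,5,0}
4: hit
7: fault, frames {4,5,0,7}
4: hit
6: fault, evict 4, frames {5,0,7,6}
7: hit
6: hit
0: hit
6: hit
7: hit
Page faults: 5.

5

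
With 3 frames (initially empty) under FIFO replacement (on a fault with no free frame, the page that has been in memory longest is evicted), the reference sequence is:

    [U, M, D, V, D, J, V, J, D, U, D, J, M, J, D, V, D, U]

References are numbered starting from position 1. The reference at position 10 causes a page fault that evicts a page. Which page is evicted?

D

pos 1: U: miss, frames (U)
pos 2: M: miss, frames (U M)
pos 3: D: miss, frames (U M D)
pos 4: V: miss, evict U, frames (M D V)
pos 5: D: hit
pos 6: J: miss, evict M, frames (D V J)
pos 7: V: hit
pos 8: J: hit
pos 9: D: hit
pos 10: U: miss, evict D, frames (V J U)
At position 10, page D is evicted.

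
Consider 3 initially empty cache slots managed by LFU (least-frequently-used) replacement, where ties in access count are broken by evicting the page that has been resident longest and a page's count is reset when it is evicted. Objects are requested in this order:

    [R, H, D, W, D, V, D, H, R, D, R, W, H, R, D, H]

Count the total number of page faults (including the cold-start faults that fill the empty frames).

9

R: miss, frames {R}
H: miss, frames {R,H}
D: miss, frames {R,H,D}
W: miss, evict R, frames {H,D,W}
D: hit
V: miss, evict H, frames {D,W,V}
D: hit
H: miss, evict W, frames {D,V,H}
R: miss, evict V, frames {D,H,R}
D: hit
R: hit
W: miss, evict H, frames {D,R,W}
H: miss, evict W, frames {D,R,H}
R: hit
D: hit
H: hit
Page faults: 9.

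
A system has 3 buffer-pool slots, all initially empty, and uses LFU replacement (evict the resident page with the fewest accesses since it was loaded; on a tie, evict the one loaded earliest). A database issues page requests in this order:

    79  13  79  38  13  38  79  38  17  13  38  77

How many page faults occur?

6

79 → miss, frames {79}
13 → miss, frames {79,13}
79 → hit
38 → miss, frames {79,13,38}
13 → hit
38 → hit
79 → hit
38 → hit
17 → miss, evict 13, frames {79,38,17}
13 → miss, evict 17, frames {79,38,13}
38 → hit
77 → miss, evict 13, frames {79,38,77}
Page faults: 6.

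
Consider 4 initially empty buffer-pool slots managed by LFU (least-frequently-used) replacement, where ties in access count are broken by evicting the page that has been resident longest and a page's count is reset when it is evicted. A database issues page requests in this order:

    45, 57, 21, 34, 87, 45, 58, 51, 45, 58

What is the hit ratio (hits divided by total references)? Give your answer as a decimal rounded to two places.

45 → fault, frames {45}
57 → fault, frames {45,57}
21 → fault, frames {45,57,21}
34 → fault, frames {45,57,21,34}
87 → fault, evict 45, frames {57,21,34,87}
45 → fault, evict 57, frames {21,34,87,45}
58 → fault, evict 21, frames {34,87,45,58}
51 → fault, evict 34, frames {87,45,58,51}
45 → hit
58 → hit
Hits: 2 of 10 references → 2/10 = 0.2000.

0.20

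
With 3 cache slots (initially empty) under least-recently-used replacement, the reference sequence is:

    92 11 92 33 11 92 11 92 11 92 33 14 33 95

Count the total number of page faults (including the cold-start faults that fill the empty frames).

5

92 → fault, frames {92}
11 → fault, frames {92,11}
92 → hit
33 → fault, frames {11,92,33}
11 → hit
92 → hit
11 → hit
92 → hit
11 → hit
92 → hit
33 → hit
14 → fault, evict 11, frames {92,33,14}
33 → hit
95 → fault, evict 92, frames {14,33,95}
Page faults: 5.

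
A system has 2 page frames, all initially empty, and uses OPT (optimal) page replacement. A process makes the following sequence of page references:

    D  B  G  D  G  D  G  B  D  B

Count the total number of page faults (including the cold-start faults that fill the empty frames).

4

D → miss, frames {D}
B → miss, frames {D,B}
G → miss, evict B, frames {D,G}
D → hit
G → hit
D → hit
G → hit
B → miss, evict G, frames {D,B}
D → hit
B → hit
Page faults: 4.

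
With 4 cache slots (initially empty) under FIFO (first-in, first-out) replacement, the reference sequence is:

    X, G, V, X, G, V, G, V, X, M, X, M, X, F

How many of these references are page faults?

X → miss, frames (X)
G → miss, frames (X G)
V → miss, frames (X G V)
X → hit
G → hit
V → hit
G → hit
V → hit
X → hit
M → miss, frames (X G V M)
X → hit
M → hit
X → hit
F → miss, evict X, frames (G V M F)
Page faults: 5.

5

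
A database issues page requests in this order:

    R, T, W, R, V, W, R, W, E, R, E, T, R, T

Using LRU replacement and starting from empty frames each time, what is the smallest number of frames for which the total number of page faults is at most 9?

f=1: 14 faults
f=2: 11 faults
f=3: 6 faults
f=4: 6 faults
f=5: 5 faults
Smallest f with faults ≤ 9 is 3.

3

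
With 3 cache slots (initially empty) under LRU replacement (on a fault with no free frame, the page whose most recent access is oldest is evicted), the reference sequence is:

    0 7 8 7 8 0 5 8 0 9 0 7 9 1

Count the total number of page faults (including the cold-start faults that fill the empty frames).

7

0 -> fault, frames {0}
7 -> fault, frames {0,7}
8 -> fault, frames {0,7,8}
7 -> hit
8 -> hit
0 -> hit
5 -> fault, evict 7, frames {8,0,5}
8 -> hit
0 -> hit
9 -> fault, evict 5, frames {8,0,9}
0 -> hit
7 -> fault, evict 8, frames {9,0,7}
9 -> hit
1 -> fault, evict 0, frames {7,9,1}
Page faults: 7.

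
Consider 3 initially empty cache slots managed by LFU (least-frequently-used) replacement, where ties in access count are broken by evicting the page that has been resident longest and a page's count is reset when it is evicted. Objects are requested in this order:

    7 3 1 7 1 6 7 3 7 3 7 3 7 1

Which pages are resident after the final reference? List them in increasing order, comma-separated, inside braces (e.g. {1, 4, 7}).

{1, 3, 7}

7: miss, frames {7}
3: miss, frames {7,3}
1: miss, frames {7,3,1}
7: hit
1: hit
6: miss, evict 3, frames {7,1,6}
7: hit
3: miss, evict 6, frames {7,1,3}
7: hit
3: hit
7: hit
3: hit
7: hit
1: hit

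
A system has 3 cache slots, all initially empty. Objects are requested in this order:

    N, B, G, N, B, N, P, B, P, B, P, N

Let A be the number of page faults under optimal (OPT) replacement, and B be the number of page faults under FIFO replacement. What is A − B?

-1

Under OPT: F F F . . . F . . . . . → 4 faults.
Under FIFO: F F F . . . F . . . . F → 5 faults.
A − B = 4 − 5 = -1.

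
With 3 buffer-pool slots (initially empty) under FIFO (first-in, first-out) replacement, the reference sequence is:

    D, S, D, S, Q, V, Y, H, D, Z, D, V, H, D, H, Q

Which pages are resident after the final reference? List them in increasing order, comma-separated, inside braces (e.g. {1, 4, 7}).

D: fault, frames [D]
S: fault, frames [D, S]
D: hit
S: hit
Q: fault, frames [D, S, Q]
V: fault, evict D, frames [S, Q, V]
Y: fault, evict S, frames [Q, V, Y]
H: fault, evict Q, frames [V, Y, H]
D: fault, evict V, frames [Y, H, D]
Z: fault, evict Y, frames [H, D, Z]
D: hit
V: fault, evict H, frames [D, Z, V]
H: fault, evict D, frames [Z, V, H]
D: fault, evict Z, frames [V, H, D]
H: hit
Q: fault, evict V, frames [H, D, Q]

{D, H, Q}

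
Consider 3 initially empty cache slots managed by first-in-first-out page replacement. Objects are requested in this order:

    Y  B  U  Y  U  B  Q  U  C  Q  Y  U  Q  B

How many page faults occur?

Y -> fault, frames (Y)
B -> fault, frames (Y B)
U -> fault, frames (Y B U)
Y -> hit
U -> hit
B -> hit
Q -> fault, evict Y, frames (B U Q)
U -> hit
C -> fault, evict B, frames (U Q C)
Q -> hit
Y -> fault, evict U, frames (Q C Y)
U -> fault, evict Q, frames (C Y U)
Q -> fault, evict C, frames (Y U Q)
B -> fault, evict Y, frames (U Q B)
Page faults: 9.

9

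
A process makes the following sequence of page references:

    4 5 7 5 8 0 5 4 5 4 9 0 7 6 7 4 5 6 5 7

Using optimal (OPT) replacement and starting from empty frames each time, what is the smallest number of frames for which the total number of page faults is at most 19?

f=1: 20 faults
f=2: 13 faults
f=3: 9 faults
f=4: 8 faults
f=5: 7 faults
f=6: 7 faults
f=7: 7 faults
Smallest f with faults ≤ 19 is 2.

2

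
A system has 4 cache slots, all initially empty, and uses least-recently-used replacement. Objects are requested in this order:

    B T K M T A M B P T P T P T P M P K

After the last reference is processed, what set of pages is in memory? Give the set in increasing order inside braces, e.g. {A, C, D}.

B: fault, frames (B)
T: fault, frames (B T)
K: fault, frames (B T K)
M: fault, frames (B T K M)
T: hit
A: fault, evict B, frames (K M T A)
M: hit
B: fault, evict K, frames (T A M B)
P: fault, evict T, frames (A M B P)
T: fault, evict A, frames (M B P T)
P: hit
T: hit
P: hit
T: hit
P: hit
M: hit
P: hit
K: fault, evict B, frames (T M P K)

{K, M, P, T}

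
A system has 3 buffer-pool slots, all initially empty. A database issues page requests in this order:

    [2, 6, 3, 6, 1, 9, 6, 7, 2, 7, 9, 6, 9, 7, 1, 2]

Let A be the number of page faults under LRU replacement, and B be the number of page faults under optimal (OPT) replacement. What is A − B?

Under LRU: F F F . F F . F F . F F . . F F → 11 faults.
Under OPT: F F F . F F . F . . . F . . F F → 9 faults.
A − B = 11 − 9 = 2.

2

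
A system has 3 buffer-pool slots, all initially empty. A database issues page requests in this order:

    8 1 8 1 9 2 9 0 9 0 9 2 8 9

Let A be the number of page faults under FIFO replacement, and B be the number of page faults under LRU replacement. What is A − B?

Under FIFO: F F . . F F . F . . . . F F → 7 faults.
Under LRU: F F . . F F . F . . . . F . → 6 faults.
A − B = 7 − 6 = 1.

1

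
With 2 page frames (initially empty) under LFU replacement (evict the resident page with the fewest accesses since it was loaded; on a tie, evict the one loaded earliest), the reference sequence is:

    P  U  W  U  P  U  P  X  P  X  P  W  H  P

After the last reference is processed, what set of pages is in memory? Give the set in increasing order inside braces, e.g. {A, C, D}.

{P, U}

P -> miss, frames {P}
U -> miss, frames {P,U}
W -> miss, evict P, frames {U,W}
U -> hit
P -> miss, evict W, frames {U,P}
U -> hit
P -> hit
X -> miss, evict P, frames {U,X}
P -> miss, evict X, frames {U,P}
X -> miss, evict P, frames {U,X}
P -> miss, evict X, frames {U,P}
W -> miss, evict P, frames {U,W}
H -> miss, evict W, frames {U,H}
P -> miss, evict H, frames {U,P}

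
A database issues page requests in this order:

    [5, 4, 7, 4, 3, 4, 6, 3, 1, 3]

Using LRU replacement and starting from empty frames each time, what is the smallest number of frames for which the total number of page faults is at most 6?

3

f=1: 10 faults
f=2: 7 faults
f=3: 6 faults
f=4: 6 faults
f=5: 6 faults
f=6: 6 faults
Smallest f with faults ≤ 6 is 3.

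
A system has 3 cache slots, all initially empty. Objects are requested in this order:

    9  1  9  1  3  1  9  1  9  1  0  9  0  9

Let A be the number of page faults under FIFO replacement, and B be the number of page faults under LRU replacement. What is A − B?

Under FIFO: F F . . F . . . . . F F . . → 5 faults.
Under LRU: F F . . F . . . . . F . . . → 4 faults.
A − B = 5 − 4 = 1.

1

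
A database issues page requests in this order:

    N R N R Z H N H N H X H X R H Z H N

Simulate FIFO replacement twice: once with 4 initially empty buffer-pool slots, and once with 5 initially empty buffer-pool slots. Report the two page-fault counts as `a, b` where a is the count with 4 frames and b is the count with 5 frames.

4 frames: F F . . F F . . . . F . . . . . . F → 6 faults.
5 frames: F F . . F F . . . . F . . . . . . . → 5 faults.
5 < 6: adding a frame reduced faults, as is typical.

6, 5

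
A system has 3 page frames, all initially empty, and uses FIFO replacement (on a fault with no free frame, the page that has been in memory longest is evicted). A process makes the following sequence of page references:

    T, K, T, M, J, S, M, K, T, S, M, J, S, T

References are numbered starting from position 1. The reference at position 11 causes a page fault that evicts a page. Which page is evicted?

S

pos 1: T -> fault, frames {T}
pos 2: K -> fault, frames {T,K}
pos 3: T -> hit
pos 4: M -> fault, frames {T,K,M}
pos 5: J -> fault, evict T, frames {K,M,J}
pos 6: S -> fault, evict K, frames {M,J,S}
pos 7: M -> hit
pos 8: K -> fault, evict M, frames {J,S,K}
pos 9: T -> fault, evict J, frames {S,K,T}
pos 10: S -> hit
pos 11: M -> fault, evict S, frames {K,T,M}
At position 11, page S is evicted.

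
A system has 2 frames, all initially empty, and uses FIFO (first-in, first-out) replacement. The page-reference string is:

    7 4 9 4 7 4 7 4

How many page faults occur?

5

7: miss, frames (7)
4: miss, frames (7 4)
9: miss, evict 7, frames (4 9)
4: hit
7: miss, evict 4, frames (9 7)
4: miss, evict 9, frames (7 4)
7: hit
4: hit
Page faults: 5.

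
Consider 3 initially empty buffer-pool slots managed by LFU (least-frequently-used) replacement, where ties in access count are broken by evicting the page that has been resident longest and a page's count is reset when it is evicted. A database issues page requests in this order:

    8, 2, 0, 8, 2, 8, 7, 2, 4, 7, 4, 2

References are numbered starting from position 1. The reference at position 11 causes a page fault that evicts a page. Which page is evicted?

7

pos 1: 8: miss, frames (8)
pos 2: 2: miss, frames (8 2)
pos 3: 0: miss, frames (8 2 0)
pos 4: 8: hit
pos 5: 2: hit
pos 6: 8: hit
pos 7: 7: miss, evict 0, frames (8 2 7)
pos 8: 2: hit
pos 9: 4: miss, evict 7, frames (8 2 4)
pos 10: 7: miss, evict 4, frames (8 2 7)
pos 11: 4: miss, evict 7, frames (8 2 4)
At position 11, page 7 is evicted.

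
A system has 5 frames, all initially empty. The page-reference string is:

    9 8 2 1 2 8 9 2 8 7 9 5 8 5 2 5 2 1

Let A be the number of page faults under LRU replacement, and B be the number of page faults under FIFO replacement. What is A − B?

Under LRU: F F F F . . . . . F . F . . . . . F → 7 faults.
Under FIFO: F F F F . . . . . F . F . . . . . . → 6 faults.
A − B = 7 − 6 = 1.

1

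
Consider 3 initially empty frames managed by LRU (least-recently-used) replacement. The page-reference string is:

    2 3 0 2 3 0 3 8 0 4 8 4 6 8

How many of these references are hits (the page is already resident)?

2: miss, frames (2)
3: miss, frames (2 3)
0: miss, frames (2 3 0)
2: hit
3: hit
0: hit
3: hit
8: miss, evict 2, frames (0 3 8)
0: hit
4: miss, evict 3, frames (8 0 4)
8: hit
4: hit
6: miss, evict 0, frames (8 4 6)
8: hit
Hits: 8.

8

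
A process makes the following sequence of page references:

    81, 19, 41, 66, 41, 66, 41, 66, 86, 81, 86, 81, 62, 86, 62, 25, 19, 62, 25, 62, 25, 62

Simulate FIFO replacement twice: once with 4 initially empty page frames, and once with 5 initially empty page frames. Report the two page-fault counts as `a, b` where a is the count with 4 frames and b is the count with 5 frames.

9, 8

4 frames: F F F F . . . . F F . . F . . F F . . . . . → 9 faults.
5 frames: F F F F . . . . F . . . F . . F F . . . . . → 8 faults.
8 < 9: adding a frame reduced faults, as is typical.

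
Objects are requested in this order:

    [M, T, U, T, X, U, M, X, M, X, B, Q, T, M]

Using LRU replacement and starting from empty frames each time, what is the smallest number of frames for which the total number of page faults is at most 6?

f=1: 14 faults
f=2: 11 faults
f=3: 9 faults
f=4: 8 faults
f=5: 7 faults
f=6: 6 faults
Smallest f with faults ≤ 6 is 6.

6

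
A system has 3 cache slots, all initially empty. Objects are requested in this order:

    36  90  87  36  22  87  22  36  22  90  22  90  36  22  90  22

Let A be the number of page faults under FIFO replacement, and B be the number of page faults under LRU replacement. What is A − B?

1

Under FIFO: F F F . F . . F . F . . . . . . → 6 faults.
Under LRU: F F F . F . . . . F . . . . . . → 5 faults.
A − B = 6 − 5 = 1.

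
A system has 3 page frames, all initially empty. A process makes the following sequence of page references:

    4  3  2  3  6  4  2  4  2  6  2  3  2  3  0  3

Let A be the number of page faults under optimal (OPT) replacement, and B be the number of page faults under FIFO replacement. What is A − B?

-2

Under OPT: F F F . F . . . . . . F . . F . → 6 faults.
Under FIFO: F F F . F F . . . . . F F . F . → 8 faults.
A − B = 6 − 8 = -2.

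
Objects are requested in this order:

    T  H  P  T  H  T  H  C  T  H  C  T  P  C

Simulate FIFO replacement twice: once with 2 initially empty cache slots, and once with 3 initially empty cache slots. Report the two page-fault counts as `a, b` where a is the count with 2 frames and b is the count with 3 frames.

2 frames: F F F F F . . F F F F F F F → 12 faults.
3 frames: F F F . . . . F F F . . F F → 8 faults.
8 < 12: adding a frame reduced faults, as is typical.

12, 8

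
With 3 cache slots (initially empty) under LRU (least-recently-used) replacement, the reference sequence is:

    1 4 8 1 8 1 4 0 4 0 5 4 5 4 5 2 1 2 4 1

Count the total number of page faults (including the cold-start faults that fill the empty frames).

8

1 → miss, frames [1]
4 → miss, frames [1, 4]
8 → miss, frames [1, 4, 8]
1 → hit
8 → hit
1 → hit
4 → hit
0 → miss, evict 8, frames [1, 4, 0]
4 → hit
0 → hit
5 → miss, evict 1, frames [4, 0, 5]
4 → hit
5 → hit
4 → hit
5 → hit
2 → miss, evict 0, frames [4, 5, 2]
1 → miss, evict 4, frames [5, 2, 1]
2 → hit
4 → miss, evict 5, frames [1, 2, 4]
1 → hit
Page faults: 8.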